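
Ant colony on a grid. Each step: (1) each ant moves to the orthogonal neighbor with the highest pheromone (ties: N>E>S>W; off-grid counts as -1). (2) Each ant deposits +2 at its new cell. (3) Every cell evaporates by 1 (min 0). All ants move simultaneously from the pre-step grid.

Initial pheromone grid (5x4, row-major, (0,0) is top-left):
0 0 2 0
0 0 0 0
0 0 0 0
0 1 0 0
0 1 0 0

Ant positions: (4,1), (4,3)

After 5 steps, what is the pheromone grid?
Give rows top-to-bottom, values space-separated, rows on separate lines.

After step 1: ants at (3,1),(3,3)
  0 0 1 0
  0 0 0 0
  0 0 0 0
  0 2 0 1
  0 0 0 0
After step 2: ants at (2,1),(2,3)
  0 0 0 0
  0 0 0 0
  0 1 0 1
  0 1 0 0
  0 0 0 0
After step 3: ants at (3,1),(1,3)
  0 0 0 0
  0 0 0 1
  0 0 0 0
  0 2 0 0
  0 0 0 0
After step 4: ants at (2,1),(0,3)
  0 0 0 1
  0 0 0 0
  0 1 0 0
  0 1 0 0
  0 0 0 0
After step 5: ants at (3,1),(1,3)
  0 0 0 0
  0 0 0 1
  0 0 0 0
  0 2 0 0
  0 0 0 0

0 0 0 0
0 0 0 1
0 0 0 0
0 2 0 0
0 0 0 0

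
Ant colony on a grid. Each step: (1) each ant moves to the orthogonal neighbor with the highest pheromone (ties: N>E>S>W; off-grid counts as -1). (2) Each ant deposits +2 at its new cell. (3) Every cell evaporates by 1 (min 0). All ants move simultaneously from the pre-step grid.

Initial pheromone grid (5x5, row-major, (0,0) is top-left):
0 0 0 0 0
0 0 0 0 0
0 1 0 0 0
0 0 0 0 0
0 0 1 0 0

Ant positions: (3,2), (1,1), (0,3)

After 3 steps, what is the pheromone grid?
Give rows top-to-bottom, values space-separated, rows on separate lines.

After step 1: ants at (4,2),(2,1),(0,4)
  0 0 0 0 1
  0 0 0 0 0
  0 2 0 0 0
  0 0 0 0 0
  0 0 2 0 0
After step 2: ants at (3,2),(1,1),(1,4)
  0 0 0 0 0
  0 1 0 0 1
  0 1 0 0 0
  0 0 1 0 0
  0 0 1 0 0
After step 3: ants at (4,2),(2,1),(0,4)
  0 0 0 0 1
  0 0 0 0 0
  0 2 0 0 0
  0 0 0 0 0
  0 0 2 0 0

0 0 0 0 1
0 0 0 0 0
0 2 0 0 0
0 0 0 0 0
0 0 2 0 0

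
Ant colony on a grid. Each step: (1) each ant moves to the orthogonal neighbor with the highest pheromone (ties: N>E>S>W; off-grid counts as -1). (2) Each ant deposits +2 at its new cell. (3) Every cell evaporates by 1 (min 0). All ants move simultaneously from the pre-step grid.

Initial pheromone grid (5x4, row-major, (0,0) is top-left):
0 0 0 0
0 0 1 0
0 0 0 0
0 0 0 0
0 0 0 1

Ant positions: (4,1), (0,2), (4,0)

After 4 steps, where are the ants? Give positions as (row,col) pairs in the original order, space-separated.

Step 1: ant0:(4,1)->N->(3,1) | ant1:(0,2)->S->(1,2) | ant2:(4,0)->N->(3,0)
  grid max=2 at (1,2)
Step 2: ant0:(3,1)->W->(3,0) | ant1:(1,2)->N->(0,2) | ant2:(3,0)->E->(3,1)
  grid max=2 at (3,0)
Step 3: ant0:(3,0)->E->(3,1) | ant1:(0,2)->S->(1,2) | ant2:(3,1)->W->(3,0)
  grid max=3 at (3,0)
Step 4: ant0:(3,1)->W->(3,0) | ant1:(1,2)->N->(0,2) | ant2:(3,0)->E->(3,1)
  grid max=4 at (3,0)

(3,0) (0,2) (3,1)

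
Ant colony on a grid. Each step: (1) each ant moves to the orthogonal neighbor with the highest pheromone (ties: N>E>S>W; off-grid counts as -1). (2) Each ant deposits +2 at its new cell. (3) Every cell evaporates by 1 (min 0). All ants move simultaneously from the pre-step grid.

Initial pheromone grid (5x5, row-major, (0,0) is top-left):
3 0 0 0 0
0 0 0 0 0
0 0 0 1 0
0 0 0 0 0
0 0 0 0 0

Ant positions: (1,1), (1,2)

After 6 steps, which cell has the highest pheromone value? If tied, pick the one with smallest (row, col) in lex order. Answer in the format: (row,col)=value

Step 1: ant0:(1,1)->N->(0,1) | ant1:(1,2)->N->(0,2)
  grid max=2 at (0,0)
Step 2: ant0:(0,1)->W->(0,0) | ant1:(0,2)->W->(0,1)
  grid max=3 at (0,0)
Step 3: ant0:(0,0)->E->(0,1) | ant1:(0,1)->W->(0,0)
  grid max=4 at (0,0)
Step 4: ant0:(0,1)->W->(0,0) | ant1:(0,0)->E->(0,1)
  grid max=5 at (0,0)
Step 5: ant0:(0,0)->E->(0,1) | ant1:(0,1)->W->(0,0)
  grid max=6 at (0,0)
Step 6: ant0:(0,1)->W->(0,0) | ant1:(0,0)->E->(0,1)
  grid max=7 at (0,0)
Final grid:
  7 6 0 0 0
  0 0 0 0 0
  0 0 0 0 0
  0 0 0 0 0
  0 0 0 0 0
Max pheromone 7 at (0,0)

Answer: (0,0)=7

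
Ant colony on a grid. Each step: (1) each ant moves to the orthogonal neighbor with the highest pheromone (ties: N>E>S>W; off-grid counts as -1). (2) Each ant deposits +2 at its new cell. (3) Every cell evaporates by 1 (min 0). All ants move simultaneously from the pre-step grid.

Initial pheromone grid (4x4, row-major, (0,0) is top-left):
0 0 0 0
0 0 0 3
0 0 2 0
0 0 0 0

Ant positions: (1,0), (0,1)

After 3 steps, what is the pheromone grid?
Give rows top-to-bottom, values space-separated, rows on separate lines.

After step 1: ants at (0,0),(0,2)
  1 0 1 0
  0 0 0 2
  0 0 1 0
  0 0 0 0
After step 2: ants at (0,1),(0,3)
  0 1 0 1
  0 0 0 1
  0 0 0 0
  0 0 0 0
After step 3: ants at (0,2),(1,3)
  0 0 1 0
  0 0 0 2
  0 0 0 0
  0 0 0 0

0 0 1 0
0 0 0 2
0 0 0 0
0 0 0 0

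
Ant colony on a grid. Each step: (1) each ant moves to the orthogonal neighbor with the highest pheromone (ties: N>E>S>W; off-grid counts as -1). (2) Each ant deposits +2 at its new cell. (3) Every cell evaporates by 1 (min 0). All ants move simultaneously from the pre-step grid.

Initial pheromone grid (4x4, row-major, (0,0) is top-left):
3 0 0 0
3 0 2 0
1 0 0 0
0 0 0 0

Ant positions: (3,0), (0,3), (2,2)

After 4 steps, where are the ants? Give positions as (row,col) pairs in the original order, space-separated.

Step 1: ant0:(3,0)->N->(2,0) | ant1:(0,3)->S->(1,3) | ant2:(2,2)->N->(1,2)
  grid max=3 at (1,2)
Step 2: ant0:(2,0)->N->(1,0) | ant1:(1,3)->W->(1,2) | ant2:(1,2)->E->(1,3)
  grid max=4 at (1,2)
Step 3: ant0:(1,0)->N->(0,0) | ant1:(1,2)->E->(1,3) | ant2:(1,3)->W->(1,2)
  grid max=5 at (1,2)
Step 4: ant0:(0,0)->S->(1,0) | ant1:(1,3)->W->(1,2) | ant2:(1,2)->E->(1,3)
  grid max=6 at (1,2)

(1,0) (1,2) (1,3)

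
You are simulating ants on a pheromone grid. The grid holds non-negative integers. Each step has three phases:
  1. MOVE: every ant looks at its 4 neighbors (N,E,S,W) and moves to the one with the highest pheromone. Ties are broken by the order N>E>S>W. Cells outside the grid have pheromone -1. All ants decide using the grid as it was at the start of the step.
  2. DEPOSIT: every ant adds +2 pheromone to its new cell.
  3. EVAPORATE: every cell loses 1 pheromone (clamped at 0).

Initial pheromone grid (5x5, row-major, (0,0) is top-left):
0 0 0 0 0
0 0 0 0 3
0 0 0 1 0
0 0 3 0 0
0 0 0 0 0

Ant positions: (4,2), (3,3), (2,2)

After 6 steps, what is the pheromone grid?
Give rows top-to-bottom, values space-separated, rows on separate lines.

After step 1: ants at (3,2),(3,2),(3,2)
  0 0 0 0 0
  0 0 0 0 2
  0 0 0 0 0
  0 0 8 0 0
  0 0 0 0 0
After step 2: ants at (2,2),(2,2),(2,2)
  0 0 0 0 0
  0 0 0 0 1
  0 0 5 0 0
  0 0 7 0 0
  0 0 0 0 0
After step 3: ants at (3,2),(3,2),(3,2)
  0 0 0 0 0
  0 0 0 0 0
  0 0 4 0 0
  0 0 12 0 0
  0 0 0 0 0
After step 4: ants at (2,2),(2,2),(2,2)
  0 0 0 0 0
  0 0 0 0 0
  0 0 9 0 0
  0 0 11 0 0
  0 0 0 0 0
After step 5: ants at (3,2),(3,2),(3,2)
  0 0 0 0 0
  0 0 0 0 0
  0 0 8 0 0
  0 0 16 0 0
  0 0 0 0 0
After step 6: ants at (2,2),(2,2),(2,2)
  0 0 0 0 0
  0 0 0 0 0
  0 0 13 0 0
  0 0 15 0 0
  0 0 0 0 0

0 0 0 0 0
0 0 0 0 0
0 0 13 0 0
0 0 15 0 0
0 0 0 0 0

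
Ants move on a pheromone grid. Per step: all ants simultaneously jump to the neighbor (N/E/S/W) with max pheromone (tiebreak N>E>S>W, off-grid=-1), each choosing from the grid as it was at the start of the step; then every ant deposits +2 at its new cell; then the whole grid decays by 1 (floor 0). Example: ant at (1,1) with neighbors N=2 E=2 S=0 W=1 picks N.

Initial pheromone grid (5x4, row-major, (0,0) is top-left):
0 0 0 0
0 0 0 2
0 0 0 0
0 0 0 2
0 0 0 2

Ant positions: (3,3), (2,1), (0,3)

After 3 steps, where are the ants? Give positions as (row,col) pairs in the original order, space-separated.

Step 1: ant0:(3,3)->S->(4,3) | ant1:(2,1)->N->(1,1) | ant2:(0,3)->S->(1,3)
  grid max=3 at (1,3)
Step 2: ant0:(4,3)->N->(3,3) | ant1:(1,1)->N->(0,1) | ant2:(1,3)->N->(0,3)
  grid max=2 at (1,3)
Step 3: ant0:(3,3)->S->(4,3) | ant1:(0,1)->E->(0,2) | ant2:(0,3)->S->(1,3)
  grid max=3 at (1,3)

(4,3) (0,2) (1,3)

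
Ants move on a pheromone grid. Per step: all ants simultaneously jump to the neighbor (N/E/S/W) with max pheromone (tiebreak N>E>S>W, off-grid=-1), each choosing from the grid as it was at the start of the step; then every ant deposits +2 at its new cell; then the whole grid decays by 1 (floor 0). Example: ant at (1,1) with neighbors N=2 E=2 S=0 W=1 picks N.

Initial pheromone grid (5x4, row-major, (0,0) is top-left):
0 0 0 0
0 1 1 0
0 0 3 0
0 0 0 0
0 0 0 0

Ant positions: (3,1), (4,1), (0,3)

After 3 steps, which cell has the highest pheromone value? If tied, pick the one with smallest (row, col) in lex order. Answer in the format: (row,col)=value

Answer: (2,2)=4

Derivation:
Step 1: ant0:(3,1)->N->(2,1) | ant1:(4,1)->N->(3,1) | ant2:(0,3)->S->(1,3)
  grid max=2 at (2,2)
Step 2: ant0:(2,1)->E->(2,2) | ant1:(3,1)->N->(2,1) | ant2:(1,3)->N->(0,3)
  grid max=3 at (2,2)
Step 3: ant0:(2,2)->W->(2,1) | ant1:(2,1)->E->(2,2) | ant2:(0,3)->S->(1,3)
  grid max=4 at (2,2)
Final grid:
  0 0 0 0
  0 0 0 1
  0 3 4 0
  0 0 0 0
  0 0 0 0
Max pheromone 4 at (2,2)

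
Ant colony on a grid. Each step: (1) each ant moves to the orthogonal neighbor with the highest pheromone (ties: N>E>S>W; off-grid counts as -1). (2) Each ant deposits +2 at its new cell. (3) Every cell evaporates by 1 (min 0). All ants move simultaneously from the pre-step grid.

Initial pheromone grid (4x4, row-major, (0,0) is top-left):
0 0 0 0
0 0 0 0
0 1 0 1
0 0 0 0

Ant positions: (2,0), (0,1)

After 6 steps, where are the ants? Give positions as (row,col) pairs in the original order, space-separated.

Step 1: ant0:(2,0)->E->(2,1) | ant1:(0,1)->E->(0,2)
  grid max=2 at (2,1)
Step 2: ant0:(2,1)->N->(1,1) | ant1:(0,2)->E->(0,3)
  grid max=1 at (0,3)
Step 3: ant0:(1,1)->S->(2,1) | ant1:(0,3)->S->(1,3)
  grid max=2 at (2,1)
Step 4: ant0:(2,1)->N->(1,1) | ant1:(1,3)->N->(0,3)
  grid max=1 at (0,3)
Step 5: ant0:(1,1)->S->(2,1) | ant1:(0,3)->S->(1,3)
  grid max=2 at (2,1)
Step 6: ant0:(2,1)->N->(1,1) | ant1:(1,3)->N->(0,3)
  grid max=1 at (0,3)

(1,1) (0,3)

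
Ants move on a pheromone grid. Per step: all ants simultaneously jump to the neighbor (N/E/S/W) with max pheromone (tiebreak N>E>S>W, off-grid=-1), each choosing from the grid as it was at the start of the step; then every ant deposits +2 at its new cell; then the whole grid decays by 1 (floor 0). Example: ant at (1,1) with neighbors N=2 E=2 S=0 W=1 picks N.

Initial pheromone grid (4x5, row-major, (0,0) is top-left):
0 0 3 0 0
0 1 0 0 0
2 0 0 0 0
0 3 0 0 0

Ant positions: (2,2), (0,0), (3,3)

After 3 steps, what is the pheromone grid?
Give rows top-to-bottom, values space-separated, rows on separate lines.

After step 1: ants at (1,2),(0,1),(2,3)
  0 1 2 0 0
  0 0 1 0 0
  1 0 0 1 0
  0 2 0 0 0
After step 2: ants at (0,2),(0,2),(1,3)
  0 0 5 0 0
  0 0 0 1 0
  0 0 0 0 0
  0 1 0 0 0
After step 3: ants at (0,3),(0,3),(0,3)
  0 0 4 5 0
  0 0 0 0 0
  0 0 0 0 0
  0 0 0 0 0

0 0 4 5 0
0 0 0 0 0
0 0 0 0 0
0 0 0 0 0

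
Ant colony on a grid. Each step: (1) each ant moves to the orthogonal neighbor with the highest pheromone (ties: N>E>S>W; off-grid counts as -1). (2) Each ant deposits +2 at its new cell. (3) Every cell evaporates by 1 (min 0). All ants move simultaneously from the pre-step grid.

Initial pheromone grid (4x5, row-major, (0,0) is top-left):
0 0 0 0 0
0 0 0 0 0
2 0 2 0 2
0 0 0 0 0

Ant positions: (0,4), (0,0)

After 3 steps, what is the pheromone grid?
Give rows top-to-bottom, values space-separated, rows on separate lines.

After step 1: ants at (1,4),(0,1)
  0 1 0 0 0
  0 0 0 0 1
  1 0 1 0 1
  0 0 0 0 0
After step 2: ants at (2,4),(0,2)
  0 0 1 0 0
  0 0 0 0 0
  0 0 0 0 2
  0 0 0 0 0
After step 3: ants at (1,4),(0,3)
  0 0 0 1 0
  0 0 0 0 1
  0 0 0 0 1
  0 0 0 0 0

0 0 0 1 0
0 0 0 0 1
0 0 0 0 1
0 0 0 0 0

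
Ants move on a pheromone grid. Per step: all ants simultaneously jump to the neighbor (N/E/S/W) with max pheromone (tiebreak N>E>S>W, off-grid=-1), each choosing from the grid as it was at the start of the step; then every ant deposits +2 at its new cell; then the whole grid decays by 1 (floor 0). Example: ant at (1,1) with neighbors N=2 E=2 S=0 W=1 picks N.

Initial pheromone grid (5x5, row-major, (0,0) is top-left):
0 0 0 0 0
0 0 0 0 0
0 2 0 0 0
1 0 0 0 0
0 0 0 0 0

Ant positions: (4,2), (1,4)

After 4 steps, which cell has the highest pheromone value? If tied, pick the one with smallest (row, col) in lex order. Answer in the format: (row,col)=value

Answer: (0,2)=1

Derivation:
Step 1: ant0:(4,2)->N->(3,2) | ant1:(1,4)->N->(0,4)
  grid max=1 at (0,4)
Step 2: ant0:(3,2)->N->(2,2) | ant1:(0,4)->S->(1,4)
  grid max=1 at (1,4)
Step 3: ant0:(2,2)->N->(1,2) | ant1:(1,4)->N->(0,4)
  grid max=1 at (0,4)
Step 4: ant0:(1,2)->N->(0,2) | ant1:(0,4)->S->(1,4)
  grid max=1 at (0,2)
Final grid:
  0 0 1 0 0
  0 0 0 0 1
  0 0 0 0 0
  0 0 0 0 0
  0 0 0 0 0
Max pheromone 1 at (0,2)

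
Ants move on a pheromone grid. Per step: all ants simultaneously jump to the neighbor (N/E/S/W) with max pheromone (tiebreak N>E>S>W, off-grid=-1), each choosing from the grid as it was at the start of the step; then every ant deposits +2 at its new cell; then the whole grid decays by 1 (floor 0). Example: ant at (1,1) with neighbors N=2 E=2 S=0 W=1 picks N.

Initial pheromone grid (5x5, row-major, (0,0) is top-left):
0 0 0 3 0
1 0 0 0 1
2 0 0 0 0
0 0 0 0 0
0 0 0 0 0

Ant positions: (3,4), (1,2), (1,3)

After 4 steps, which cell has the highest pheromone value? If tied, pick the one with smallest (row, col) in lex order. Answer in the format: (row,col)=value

Answer: (0,3)=9

Derivation:
Step 1: ant0:(3,4)->N->(2,4) | ant1:(1,2)->N->(0,2) | ant2:(1,3)->N->(0,3)
  grid max=4 at (0,3)
Step 2: ant0:(2,4)->N->(1,4) | ant1:(0,2)->E->(0,3) | ant2:(0,3)->W->(0,2)
  grid max=5 at (0,3)
Step 3: ant0:(1,4)->N->(0,4) | ant1:(0,3)->W->(0,2) | ant2:(0,2)->E->(0,3)
  grid max=6 at (0,3)
Step 4: ant0:(0,4)->W->(0,3) | ant1:(0,2)->E->(0,3) | ant2:(0,3)->W->(0,2)
  grid max=9 at (0,3)
Final grid:
  0 0 4 9 0
  0 0 0 0 0
  0 0 0 0 0
  0 0 0 0 0
  0 0 0 0 0
Max pheromone 9 at (0,3)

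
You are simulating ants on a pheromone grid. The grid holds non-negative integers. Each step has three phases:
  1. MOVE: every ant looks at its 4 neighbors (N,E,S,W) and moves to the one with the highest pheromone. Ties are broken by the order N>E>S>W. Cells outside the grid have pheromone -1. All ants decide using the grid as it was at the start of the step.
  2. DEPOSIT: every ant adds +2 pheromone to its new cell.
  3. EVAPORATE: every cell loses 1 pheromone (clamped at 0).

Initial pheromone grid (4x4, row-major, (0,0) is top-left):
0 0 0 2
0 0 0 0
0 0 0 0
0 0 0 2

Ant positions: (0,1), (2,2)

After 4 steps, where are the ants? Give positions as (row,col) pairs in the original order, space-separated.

Step 1: ant0:(0,1)->E->(0,2) | ant1:(2,2)->N->(1,2)
  grid max=1 at (0,2)
Step 2: ant0:(0,2)->E->(0,3) | ant1:(1,2)->N->(0,2)
  grid max=2 at (0,2)
Step 3: ant0:(0,3)->W->(0,2) | ant1:(0,2)->E->(0,3)
  grid max=3 at (0,2)
Step 4: ant0:(0,2)->E->(0,3) | ant1:(0,3)->W->(0,2)
  grid max=4 at (0,2)

(0,3) (0,2)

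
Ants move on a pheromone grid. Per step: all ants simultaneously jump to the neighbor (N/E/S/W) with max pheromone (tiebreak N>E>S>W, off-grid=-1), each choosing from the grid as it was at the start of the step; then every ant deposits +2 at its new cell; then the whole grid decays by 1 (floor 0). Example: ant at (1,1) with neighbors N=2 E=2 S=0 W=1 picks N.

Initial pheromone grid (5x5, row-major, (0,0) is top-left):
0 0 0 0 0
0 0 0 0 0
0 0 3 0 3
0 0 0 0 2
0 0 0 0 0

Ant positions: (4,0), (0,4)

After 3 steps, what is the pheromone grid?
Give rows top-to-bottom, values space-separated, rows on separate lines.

After step 1: ants at (3,0),(1,4)
  0 0 0 0 0
  0 0 0 0 1
  0 0 2 0 2
  1 0 0 0 1
  0 0 0 0 0
After step 2: ants at (2,0),(2,4)
  0 0 0 0 0
  0 0 0 0 0
  1 0 1 0 3
  0 0 0 0 0
  0 0 0 0 0
After step 3: ants at (1,0),(1,4)
  0 0 0 0 0
  1 0 0 0 1
  0 0 0 0 2
  0 0 0 0 0
  0 0 0 0 0

0 0 0 0 0
1 0 0 0 1
0 0 0 0 2
0 0 0 0 0
0 0 0 0 0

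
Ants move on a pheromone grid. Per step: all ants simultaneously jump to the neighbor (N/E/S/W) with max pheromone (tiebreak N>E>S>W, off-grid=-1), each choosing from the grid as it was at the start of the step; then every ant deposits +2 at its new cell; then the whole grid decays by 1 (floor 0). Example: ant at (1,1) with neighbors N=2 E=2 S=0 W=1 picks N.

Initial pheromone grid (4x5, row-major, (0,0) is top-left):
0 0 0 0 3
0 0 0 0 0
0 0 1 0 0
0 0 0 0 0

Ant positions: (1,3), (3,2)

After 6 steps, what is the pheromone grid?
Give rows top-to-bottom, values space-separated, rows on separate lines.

After step 1: ants at (0,3),(2,2)
  0 0 0 1 2
  0 0 0 0 0
  0 0 2 0 0
  0 0 0 0 0
After step 2: ants at (0,4),(1,2)
  0 0 0 0 3
  0 0 1 0 0
  0 0 1 0 0
  0 0 0 0 0
After step 3: ants at (1,4),(2,2)
  0 0 0 0 2
  0 0 0 0 1
  0 0 2 0 0
  0 0 0 0 0
After step 4: ants at (0,4),(1,2)
  0 0 0 0 3
  0 0 1 0 0
  0 0 1 0 0
  0 0 0 0 0
After step 5: ants at (1,4),(2,2)
  0 0 0 0 2
  0 0 0 0 1
  0 0 2 0 0
  0 0 0 0 0
After step 6: ants at (0,4),(1,2)
  0 0 0 0 3
  0 0 1 0 0
  0 0 1 0 0
  0 0 0 0 0

0 0 0 0 3
0 0 1 0 0
0 0 1 0 0
0 0 0 0 0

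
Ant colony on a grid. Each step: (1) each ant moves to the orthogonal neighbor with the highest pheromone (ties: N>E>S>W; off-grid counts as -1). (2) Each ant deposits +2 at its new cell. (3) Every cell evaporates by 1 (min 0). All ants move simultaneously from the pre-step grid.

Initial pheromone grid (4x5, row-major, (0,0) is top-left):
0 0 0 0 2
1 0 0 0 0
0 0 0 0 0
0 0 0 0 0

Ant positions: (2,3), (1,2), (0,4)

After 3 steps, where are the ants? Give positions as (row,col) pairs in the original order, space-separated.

Step 1: ant0:(2,3)->N->(1,3) | ant1:(1,2)->N->(0,2) | ant2:(0,4)->S->(1,4)
  grid max=1 at (0,2)
Step 2: ant0:(1,3)->E->(1,4) | ant1:(0,2)->E->(0,3) | ant2:(1,4)->N->(0,4)
  grid max=2 at (0,4)
Step 3: ant0:(1,4)->N->(0,4) | ant1:(0,3)->E->(0,4) | ant2:(0,4)->S->(1,4)
  grid max=5 at (0,4)

(0,4) (0,4) (1,4)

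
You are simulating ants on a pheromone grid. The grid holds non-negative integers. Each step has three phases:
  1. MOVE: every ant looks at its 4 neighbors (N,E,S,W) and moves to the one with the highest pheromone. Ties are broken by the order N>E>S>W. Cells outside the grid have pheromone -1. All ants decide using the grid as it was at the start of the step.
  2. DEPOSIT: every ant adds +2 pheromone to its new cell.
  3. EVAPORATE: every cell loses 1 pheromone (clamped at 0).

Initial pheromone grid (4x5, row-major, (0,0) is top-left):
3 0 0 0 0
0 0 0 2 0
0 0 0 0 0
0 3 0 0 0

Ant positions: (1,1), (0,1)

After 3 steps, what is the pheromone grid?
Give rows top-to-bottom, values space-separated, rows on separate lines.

After step 1: ants at (0,1),(0,0)
  4 1 0 0 0
  0 0 0 1 0
  0 0 0 0 0
  0 2 0 0 0
After step 2: ants at (0,0),(0,1)
  5 2 0 0 0
  0 0 0 0 0
  0 0 0 0 0
  0 1 0 0 0
After step 3: ants at (0,1),(0,0)
  6 3 0 0 0
  0 0 0 0 0
  0 0 0 0 0
  0 0 0 0 0

6 3 0 0 0
0 0 0 0 0
0 0 0 0 0
0 0 0 0 0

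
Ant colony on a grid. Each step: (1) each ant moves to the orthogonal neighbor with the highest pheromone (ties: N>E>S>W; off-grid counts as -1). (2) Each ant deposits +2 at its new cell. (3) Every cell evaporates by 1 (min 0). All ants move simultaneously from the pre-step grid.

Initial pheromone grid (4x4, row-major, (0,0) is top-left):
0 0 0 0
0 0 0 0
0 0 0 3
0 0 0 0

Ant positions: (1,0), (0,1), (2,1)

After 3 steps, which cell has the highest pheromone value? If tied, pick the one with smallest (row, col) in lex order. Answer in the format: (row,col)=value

Step 1: ant0:(1,0)->N->(0,0) | ant1:(0,1)->E->(0,2) | ant2:(2,1)->N->(1,1)
  grid max=2 at (2,3)
Step 2: ant0:(0,0)->E->(0,1) | ant1:(0,2)->E->(0,3) | ant2:(1,1)->N->(0,1)
  grid max=3 at (0,1)
Step 3: ant0:(0,1)->E->(0,2) | ant1:(0,3)->S->(1,3) | ant2:(0,1)->E->(0,2)
  grid max=3 at (0,2)
Final grid:
  0 2 3 0
  0 0 0 1
  0 0 0 0
  0 0 0 0
Max pheromone 3 at (0,2)

Answer: (0,2)=3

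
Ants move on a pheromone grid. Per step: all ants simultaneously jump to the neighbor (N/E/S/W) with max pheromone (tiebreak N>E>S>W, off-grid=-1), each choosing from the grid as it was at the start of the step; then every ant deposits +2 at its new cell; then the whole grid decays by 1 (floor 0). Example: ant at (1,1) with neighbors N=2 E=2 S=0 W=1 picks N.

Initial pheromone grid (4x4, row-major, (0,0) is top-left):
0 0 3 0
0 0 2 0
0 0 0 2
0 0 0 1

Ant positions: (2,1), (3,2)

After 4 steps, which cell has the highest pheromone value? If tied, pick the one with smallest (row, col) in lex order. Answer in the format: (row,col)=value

Answer: (1,2)=2

Derivation:
Step 1: ant0:(2,1)->N->(1,1) | ant1:(3,2)->E->(3,3)
  grid max=2 at (0,2)
Step 2: ant0:(1,1)->E->(1,2) | ant1:(3,3)->N->(2,3)
  grid max=2 at (1,2)
Step 3: ant0:(1,2)->N->(0,2) | ant1:(2,3)->S->(3,3)
  grid max=2 at (0,2)
Step 4: ant0:(0,2)->S->(1,2) | ant1:(3,3)->N->(2,3)
  grid max=2 at (1,2)
Final grid:
  0 0 1 0
  0 0 2 0
  0 0 0 2
  0 0 0 1
Max pheromone 2 at (1,2)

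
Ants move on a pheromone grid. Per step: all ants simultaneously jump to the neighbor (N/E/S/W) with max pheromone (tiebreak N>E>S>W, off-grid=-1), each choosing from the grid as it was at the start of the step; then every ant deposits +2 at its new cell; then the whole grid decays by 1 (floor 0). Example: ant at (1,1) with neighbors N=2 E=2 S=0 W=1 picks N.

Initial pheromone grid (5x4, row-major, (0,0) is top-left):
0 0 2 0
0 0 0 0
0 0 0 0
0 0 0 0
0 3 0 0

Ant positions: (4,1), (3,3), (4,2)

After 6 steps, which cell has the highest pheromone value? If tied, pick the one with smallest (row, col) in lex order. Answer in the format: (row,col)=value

Answer: (4,1)=9

Derivation:
Step 1: ant0:(4,1)->N->(3,1) | ant1:(3,3)->N->(2,3) | ant2:(4,2)->W->(4,1)
  grid max=4 at (4,1)
Step 2: ant0:(3,1)->S->(4,1) | ant1:(2,3)->N->(1,3) | ant2:(4,1)->N->(3,1)
  grid max=5 at (4,1)
Step 3: ant0:(4,1)->N->(3,1) | ant1:(1,3)->N->(0,3) | ant2:(3,1)->S->(4,1)
  grid max=6 at (4,1)
Step 4: ant0:(3,1)->S->(4,1) | ant1:(0,3)->S->(1,3) | ant2:(4,1)->N->(3,1)
  grid max=7 at (4,1)
Step 5: ant0:(4,1)->N->(3,1) | ant1:(1,3)->N->(0,3) | ant2:(3,1)->S->(4,1)
  grid max=8 at (4,1)
Step 6: ant0:(3,1)->S->(4,1) | ant1:(0,3)->S->(1,3) | ant2:(4,1)->N->(3,1)
  grid max=9 at (4,1)
Final grid:
  0 0 0 0
  0 0 0 1
  0 0 0 0
  0 6 0 0
  0 9 0 0
Max pheromone 9 at (4,1)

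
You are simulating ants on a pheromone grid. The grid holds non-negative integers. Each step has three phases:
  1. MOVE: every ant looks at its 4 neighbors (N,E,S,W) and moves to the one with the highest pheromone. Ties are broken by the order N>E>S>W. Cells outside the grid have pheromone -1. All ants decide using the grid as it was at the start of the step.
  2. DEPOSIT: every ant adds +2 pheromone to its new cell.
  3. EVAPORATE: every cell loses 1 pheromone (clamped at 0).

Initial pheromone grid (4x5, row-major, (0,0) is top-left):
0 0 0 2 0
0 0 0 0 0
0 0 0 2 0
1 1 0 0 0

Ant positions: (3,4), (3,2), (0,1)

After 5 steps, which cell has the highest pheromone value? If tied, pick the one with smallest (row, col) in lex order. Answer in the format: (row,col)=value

Step 1: ant0:(3,4)->N->(2,4) | ant1:(3,2)->W->(3,1) | ant2:(0,1)->E->(0,2)
  grid max=2 at (3,1)
Step 2: ant0:(2,4)->W->(2,3) | ant1:(3,1)->N->(2,1) | ant2:(0,2)->E->(0,3)
  grid max=2 at (0,3)
Step 3: ant0:(2,3)->N->(1,3) | ant1:(2,1)->S->(3,1) | ant2:(0,3)->E->(0,4)
  grid max=2 at (3,1)
Step 4: ant0:(1,3)->N->(0,3) | ant1:(3,1)->N->(2,1) | ant2:(0,4)->W->(0,3)
  grid max=4 at (0,3)
Step 5: ant0:(0,3)->E->(0,4) | ant1:(2,1)->S->(3,1) | ant2:(0,3)->E->(0,4)
  grid max=3 at (0,3)
Final grid:
  0 0 0 3 3
  0 0 0 0 0
  0 0 0 0 0
  0 2 0 0 0
Max pheromone 3 at (0,3)

Answer: (0,3)=3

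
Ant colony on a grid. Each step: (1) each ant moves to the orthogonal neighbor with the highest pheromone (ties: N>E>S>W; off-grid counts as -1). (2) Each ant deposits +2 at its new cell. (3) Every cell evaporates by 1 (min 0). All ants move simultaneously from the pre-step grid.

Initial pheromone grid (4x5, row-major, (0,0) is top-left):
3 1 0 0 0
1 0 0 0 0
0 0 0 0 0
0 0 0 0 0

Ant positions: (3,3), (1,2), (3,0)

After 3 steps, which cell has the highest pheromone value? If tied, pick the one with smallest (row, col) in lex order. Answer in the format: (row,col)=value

Answer: (0,0)=2

Derivation:
Step 1: ant0:(3,3)->N->(2,3) | ant1:(1,2)->N->(0,2) | ant2:(3,0)->N->(2,0)
  grid max=2 at (0,0)
Step 2: ant0:(2,3)->N->(1,3) | ant1:(0,2)->E->(0,3) | ant2:(2,0)->N->(1,0)
  grid max=1 at (0,0)
Step 3: ant0:(1,3)->N->(0,3) | ant1:(0,3)->S->(1,3) | ant2:(1,0)->N->(0,0)
  grid max=2 at (0,0)
Final grid:
  2 0 0 2 0
  0 0 0 2 0
  0 0 0 0 0
  0 0 0 0 0
Max pheromone 2 at (0,0)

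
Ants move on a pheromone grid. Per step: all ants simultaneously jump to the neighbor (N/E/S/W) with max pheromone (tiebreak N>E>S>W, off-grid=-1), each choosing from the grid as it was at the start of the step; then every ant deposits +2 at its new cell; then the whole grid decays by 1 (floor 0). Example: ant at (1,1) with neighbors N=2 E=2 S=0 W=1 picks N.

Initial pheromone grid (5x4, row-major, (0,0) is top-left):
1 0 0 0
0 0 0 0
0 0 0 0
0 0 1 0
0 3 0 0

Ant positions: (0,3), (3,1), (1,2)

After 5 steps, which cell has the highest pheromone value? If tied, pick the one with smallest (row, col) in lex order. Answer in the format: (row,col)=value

Step 1: ant0:(0,3)->S->(1,3) | ant1:(3,1)->S->(4,1) | ant2:(1,2)->N->(0,2)
  grid max=4 at (4,1)
Step 2: ant0:(1,3)->N->(0,3) | ant1:(4,1)->N->(3,1) | ant2:(0,2)->E->(0,3)
  grid max=3 at (0,3)
Step 3: ant0:(0,3)->S->(1,3) | ant1:(3,1)->S->(4,1) | ant2:(0,3)->S->(1,3)
  grid max=4 at (4,1)
Step 4: ant0:(1,3)->N->(0,3) | ant1:(4,1)->N->(3,1) | ant2:(1,3)->N->(0,3)
  grid max=5 at (0,3)
Step 5: ant0:(0,3)->S->(1,3) | ant1:(3,1)->S->(4,1) | ant2:(0,3)->S->(1,3)
  grid max=5 at (1,3)
Final grid:
  0 0 0 4
  0 0 0 5
  0 0 0 0
  0 0 0 0
  0 4 0 0
Max pheromone 5 at (1,3)

Answer: (1,3)=5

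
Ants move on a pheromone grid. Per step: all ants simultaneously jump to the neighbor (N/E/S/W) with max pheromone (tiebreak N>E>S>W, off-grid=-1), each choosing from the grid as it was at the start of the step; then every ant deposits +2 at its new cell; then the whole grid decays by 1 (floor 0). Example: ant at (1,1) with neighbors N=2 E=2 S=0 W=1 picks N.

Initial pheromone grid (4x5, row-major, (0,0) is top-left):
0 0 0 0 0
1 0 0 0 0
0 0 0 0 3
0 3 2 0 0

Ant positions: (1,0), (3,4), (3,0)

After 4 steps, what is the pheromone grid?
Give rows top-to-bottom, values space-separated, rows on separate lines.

After step 1: ants at (0,0),(2,4),(3,1)
  1 0 0 0 0
  0 0 0 0 0
  0 0 0 0 4
  0 4 1 0 0
After step 2: ants at (0,1),(1,4),(3,2)
  0 1 0 0 0
  0 0 0 0 1
  0 0 0 0 3
  0 3 2 0 0
After step 3: ants at (0,2),(2,4),(3,1)
  0 0 1 0 0
  0 0 0 0 0
  0 0 0 0 4
  0 4 1 0 0
After step 4: ants at (0,3),(1,4),(3,2)
  0 0 0 1 0
  0 0 0 0 1
  0 0 0 0 3
  0 3 2 0 0

0 0 0 1 0
0 0 0 0 1
0 0 0 0 3
0 3 2 0 0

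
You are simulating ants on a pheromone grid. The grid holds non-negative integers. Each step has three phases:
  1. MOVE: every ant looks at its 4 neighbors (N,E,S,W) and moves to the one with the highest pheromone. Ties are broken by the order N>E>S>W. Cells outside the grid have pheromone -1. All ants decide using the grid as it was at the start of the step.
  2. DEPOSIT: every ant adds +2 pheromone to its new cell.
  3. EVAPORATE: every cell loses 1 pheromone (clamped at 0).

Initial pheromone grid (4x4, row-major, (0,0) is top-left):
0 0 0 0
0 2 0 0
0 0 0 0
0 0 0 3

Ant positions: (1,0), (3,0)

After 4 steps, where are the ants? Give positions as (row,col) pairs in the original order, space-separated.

Step 1: ant0:(1,0)->E->(1,1) | ant1:(3,0)->N->(2,0)
  grid max=3 at (1,1)
Step 2: ant0:(1,1)->N->(0,1) | ant1:(2,0)->N->(1,0)
  grid max=2 at (1,1)
Step 3: ant0:(0,1)->S->(1,1) | ant1:(1,0)->E->(1,1)
  grid max=5 at (1,1)
Step 4: ant0:(1,1)->N->(0,1) | ant1:(1,1)->N->(0,1)
  grid max=4 at (1,1)

(0,1) (0,1)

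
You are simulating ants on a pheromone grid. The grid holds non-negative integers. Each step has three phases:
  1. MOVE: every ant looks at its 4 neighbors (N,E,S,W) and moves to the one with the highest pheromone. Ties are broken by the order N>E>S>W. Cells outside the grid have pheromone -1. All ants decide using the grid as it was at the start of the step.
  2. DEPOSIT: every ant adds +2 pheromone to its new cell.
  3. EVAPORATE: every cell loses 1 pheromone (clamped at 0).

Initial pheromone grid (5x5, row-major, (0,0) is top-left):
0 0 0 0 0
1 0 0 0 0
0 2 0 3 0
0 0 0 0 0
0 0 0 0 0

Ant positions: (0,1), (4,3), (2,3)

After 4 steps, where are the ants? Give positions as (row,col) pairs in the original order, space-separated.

Step 1: ant0:(0,1)->E->(0,2) | ant1:(4,3)->N->(3,3) | ant2:(2,3)->N->(1,3)
  grid max=2 at (2,3)
Step 2: ant0:(0,2)->E->(0,3) | ant1:(3,3)->N->(2,3) | ant2:(1,3)->S->(2,3)
  grid max=5 at (2,3)
Step 3: ant0:(0,3)->E->(0,4) | ant1:(2,3)->N->(1,3) | ant2:(2,3)->N->(1,3)
  grid max=4 at (2,3)
Step 4: ant0:(0,4)->S->(1,4) | ant1:(1,3)->S->(2,3) | ant2:(1,3)->S->(2,3)
  grid max=7 at (2,3)

(1,4) (2,3) (2,3)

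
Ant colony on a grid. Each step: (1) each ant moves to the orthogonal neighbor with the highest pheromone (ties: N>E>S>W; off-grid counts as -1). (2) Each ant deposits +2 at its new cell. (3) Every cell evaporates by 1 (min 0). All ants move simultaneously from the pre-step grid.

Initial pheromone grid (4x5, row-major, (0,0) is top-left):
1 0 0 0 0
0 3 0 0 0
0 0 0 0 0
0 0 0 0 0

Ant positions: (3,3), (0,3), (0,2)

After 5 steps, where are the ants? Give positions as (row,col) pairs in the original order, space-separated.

Step 1: ant0:(3,3)->N->(2,3) | ant1:(0,3)->E->(0,4) | ant2:(0,2)->E->(0,3)
  grid max=2 at (1,1)
Step 2: ant0:(2,3)->N->(1,3) | ant1:(0,4)->W->(0,3) | ant2:(0,3)->E->(0,4)
  grid max=2 at (0,3)
Step 3: ant0:(1,3)->N->(0,3) | ant1:(0,3)->E->(0,4) | ant2:(0,4)->W->(0,3)
  grid max=5 at (0,3)
Step 4: ant0:(0,3)->E->(0,4) | ant1:(0,4)->W->(0,3) | ant2:(0,3)->E->(0,4)
  grid max=6 at (0,3)
Step 5: ant0:(0,4)->W->(0,3) | ant1:(0,3)->E->(0,4) | ant2:(0,4)->W->(0,3)
  grid max=9 at (0,3)

(0,3) (0,4) (0,3)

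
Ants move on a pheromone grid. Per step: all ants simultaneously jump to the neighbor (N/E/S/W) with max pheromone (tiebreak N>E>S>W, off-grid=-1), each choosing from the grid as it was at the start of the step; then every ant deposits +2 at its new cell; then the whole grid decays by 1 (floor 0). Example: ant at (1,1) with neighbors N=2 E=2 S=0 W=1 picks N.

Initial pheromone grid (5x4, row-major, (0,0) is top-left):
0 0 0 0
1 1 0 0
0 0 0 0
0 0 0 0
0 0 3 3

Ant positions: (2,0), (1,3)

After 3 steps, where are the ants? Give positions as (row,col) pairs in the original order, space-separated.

Step 1: ant0:(2,0)->N->(1,0) | ant1:(1,3)->N->(0,3)
  grid max=2 at (1,0)
Step 2: ant0:(1,0)->N->(0,0) | ant1:(0,3)->S->(1,3)
  grid max=1 at (0,0)
Step 3: ant0:(0,0)->S->(1,0) | ant1:(1,3)->N->(0,3)
  grid max=2 at (1,0)

(1,0) (0,3)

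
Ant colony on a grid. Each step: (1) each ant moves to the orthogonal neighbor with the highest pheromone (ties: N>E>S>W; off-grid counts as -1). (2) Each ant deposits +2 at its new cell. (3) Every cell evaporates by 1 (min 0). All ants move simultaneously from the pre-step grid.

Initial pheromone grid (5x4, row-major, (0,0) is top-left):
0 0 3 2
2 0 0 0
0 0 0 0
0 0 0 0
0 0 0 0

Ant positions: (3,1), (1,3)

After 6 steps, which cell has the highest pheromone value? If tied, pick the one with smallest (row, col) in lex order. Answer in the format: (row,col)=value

Answer: (0,2)=7

Derivation:
Step 1: ant0:(3,1)->N->(2,1) | ant1:(1,3)->N->(0,3)
  grid max=3 at (0,3)
Step 2: ant0:(2,1)->N->(1,1) | ant1:(0,3)->W->(0,2)
  grid max=3 at (0,2)
Step 3: ant0:(1,1)->N->(0,1) | ant1:(0,2)->E->(0,3)
  grid max=3 at (0,3)
Step 4: ant0:(0,1)->E->(0,2) | ant1:(0,3)->W->(0,2)
  grid max=5 at (0,2)
Step 5: ant0:(0,2)->E->(0,3) | ant1:(0,2)->E->(0,3)
  grid max=5 at (0,3)
Step 6: ant0:(0,3)->W->(0,2) | ant1:(0,3)->W->(0,2)
  grid max=7 at (0,2)
Final grid:
  0 0 7 4
  0 0 0 0
  0 0 0 0
  0 0 0 0
  0 0 0 0
Max pheromone 7 at (0,2)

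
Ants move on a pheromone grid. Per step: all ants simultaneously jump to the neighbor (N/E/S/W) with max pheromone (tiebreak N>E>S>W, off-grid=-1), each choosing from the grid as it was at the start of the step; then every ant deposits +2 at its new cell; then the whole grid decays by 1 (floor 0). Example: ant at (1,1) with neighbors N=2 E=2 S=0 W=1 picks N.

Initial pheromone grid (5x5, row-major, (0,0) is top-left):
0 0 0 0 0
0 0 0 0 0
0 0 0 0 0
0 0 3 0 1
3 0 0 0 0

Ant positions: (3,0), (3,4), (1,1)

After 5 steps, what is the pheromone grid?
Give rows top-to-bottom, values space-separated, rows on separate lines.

After step 1: ants at (4,0),(2,4),(0,1)
  0 1 0 0 0
  0 0 0 0 0
  0 0 0 0 1
  0 0 2 0 0
  4 0 0 0 0
After step 2: ants at (3,0),(1,4),(0,2)
  0 0 1 0 0
  0 0 0 0 1
  0 0 0 0 0
  1 0 1 0 0
  3 0 0 0 0
After step 3: ants at (4,0),(0,4),(0,3)
  0 0 0 1 1
  0 0 0 0 0
  0 0 0 0 0
  0 0 0 0 0
  4 0 0 0 0
After step 4: ants at (3,0),(0,3),(0,4)
  0 0 0 2 2
  0 0 0 0 0
  0 0 0 0 0
  1 0 0 0 0
  3 0 0 0 0
After step 5: ants at (4,0),(0,4),(0,3)
  0 0 0 3 3
  0 0 0 0 0
  0 0 0 0 0
  0 0 0 0 0
  4 0 0 0 0

0 0 0 3 3
0 0 0 0 0
0 0 0 0 0
0 0 0 0 0
4 0 0 0 0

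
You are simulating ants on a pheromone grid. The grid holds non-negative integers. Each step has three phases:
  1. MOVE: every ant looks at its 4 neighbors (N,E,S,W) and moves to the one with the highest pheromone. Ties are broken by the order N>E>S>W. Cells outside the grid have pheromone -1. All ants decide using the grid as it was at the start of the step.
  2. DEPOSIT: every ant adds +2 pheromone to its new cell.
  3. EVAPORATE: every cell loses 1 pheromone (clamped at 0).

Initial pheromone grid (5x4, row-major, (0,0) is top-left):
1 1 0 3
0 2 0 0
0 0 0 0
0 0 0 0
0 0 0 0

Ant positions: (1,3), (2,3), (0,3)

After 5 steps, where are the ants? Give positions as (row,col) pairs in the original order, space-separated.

Step 1: ant0:(1,3)->N->(0,3) | ant1:(2,3)->N->(1,3) | ant2:(0,3)->S->(1,3)
  grid max=4 at (0,3)
Step 2: ant0:(0,3)->S->(1,3) | ant1:(1,3)->N->(0,3) | ant2:(1,3)->N->(0,3)
  grid max=7 at (0,3)
Step 3: ant0:(1,3)->N->(0,3) | ant1:(0,3)->S->(1,3) | ant2:(0,3)->S->(1,3)
  grid max=8 at (0,3)
Step 4: ant0:(0,3)->S->(1,3) | ant1:(1,3)->N->(0,3) | ant2:(1,3)->N->(0,3)
  grid max=11 at (0,3)
Step 5: ant0:(1,3)->N->(0,3) | ant1:(0,3)->S->(1,3) | ant2:(0,3)->S->(1,3)
  grid max=12 at (0,3)

(0,3) (1,3) (1,3)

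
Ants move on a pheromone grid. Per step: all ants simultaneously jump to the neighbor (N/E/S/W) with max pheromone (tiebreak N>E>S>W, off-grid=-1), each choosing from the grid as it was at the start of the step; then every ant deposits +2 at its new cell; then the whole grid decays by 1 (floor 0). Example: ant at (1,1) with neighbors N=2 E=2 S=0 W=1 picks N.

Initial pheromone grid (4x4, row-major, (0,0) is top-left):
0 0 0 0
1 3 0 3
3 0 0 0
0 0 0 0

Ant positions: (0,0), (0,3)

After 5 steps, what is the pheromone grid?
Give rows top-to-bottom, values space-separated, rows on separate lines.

After step 1: ants at (1,0),(1,3)
  0 0 0 0
  2 2 0 4
  2 0 0 0
  0 0 0 0
After step 2: ants at (1,1),(0,3)
  0 0 0 1
  1 3 0 3
  1 0 0 0
  0 0 0 0
After step 3: ants at (1,0),(1,3)
  0 0 0 0
  2 2 0 4
  0 0 0 0
  0 0 0 0
After step 4: ants at (1,1),(0,3)
  0 0 0 1
  1 3 0 3
  0 0 0 0
  0 0 0 0
After step 5: ants at (1,0),(1,3)
  0 0 0 0
  2 2 0 4
  0 0 0 0
  0 0 0 0

0 0 0 0
2 2 0 4
0 0 0 0
0 0 0 0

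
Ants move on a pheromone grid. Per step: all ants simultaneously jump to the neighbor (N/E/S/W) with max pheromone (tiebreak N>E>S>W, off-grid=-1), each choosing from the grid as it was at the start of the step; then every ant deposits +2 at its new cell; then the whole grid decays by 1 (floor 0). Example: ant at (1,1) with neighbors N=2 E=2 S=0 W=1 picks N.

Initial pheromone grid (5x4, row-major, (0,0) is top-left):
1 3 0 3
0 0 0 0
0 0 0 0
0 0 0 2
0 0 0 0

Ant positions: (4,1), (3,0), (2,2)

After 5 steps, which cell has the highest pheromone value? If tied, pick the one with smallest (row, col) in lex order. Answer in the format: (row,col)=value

Step 1: ant0:(4,1)->N->(3,1) | ant1:(3,0)->N->(2,0) | ant2:(2,2)->N->(1,2)
  grid max=2 at (0,1)
Step 2: ant0:(3,1)->N->(2,1) | ant1:(2,0)->N->(1,0) | ant2:(1,2)->N->(0,2)
  grid max=1 at (0,1)
Step 3: ant0:(2,1)->N->(1,1) | ant1:(1,0)->N->(0,0) | ant2:(0,2)->E->(0,3)
  grid max=2 at (0,3)
Step 4: ant0:(1,1)->N->(0,1) | ant1:(0,0)->E->(0,1) | ant2:(0,3)->S->(1,3)
  grid max=3 at (0,1)
Step 5: ant0:(0,1)->E->(0,2) | ant1:(0,1)->E->(0,2) | ant2:(1,3)->N->(0,3)
  grid max=3 at (0,2)
Final grid:
  0 2 3 2
  0 0 0 0
  0 0 0 0
  0 0 0 0
  0 0 0 0
Max pheromone 3 at (0,2)

Answer: (0,2)=3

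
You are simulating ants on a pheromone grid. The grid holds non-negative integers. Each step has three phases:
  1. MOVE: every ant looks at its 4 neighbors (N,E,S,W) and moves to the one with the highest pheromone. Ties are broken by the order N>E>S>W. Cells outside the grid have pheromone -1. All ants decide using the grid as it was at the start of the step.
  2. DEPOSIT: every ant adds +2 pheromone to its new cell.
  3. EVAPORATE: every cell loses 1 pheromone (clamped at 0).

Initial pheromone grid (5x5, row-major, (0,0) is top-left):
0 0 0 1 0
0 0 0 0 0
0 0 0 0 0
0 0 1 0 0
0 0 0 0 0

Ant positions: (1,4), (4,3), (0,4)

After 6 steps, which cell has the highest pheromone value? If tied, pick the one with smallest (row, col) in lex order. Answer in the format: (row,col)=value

Answer: (0,3)=11

Derivation:
Step 1: ant0:(1,4)->N->(0,4) | ant1:(4,3)->N->(3,3) | ant2:(0,4)->W->(0,3)
  grid max=2 at (0,3)
Step 2: ant0:(0,4)->W->(0,3) | ant1:(3,3)->N->(2,3) | ant2:(0,3)->E->(0,4)
  grid max=3 at (0,3)
Step 3: ant0:(0,3)->E->(0,4) | ant1:(2,3)->N->(1,3) | ant2:(0,4)->W->(0,3)
  grid max=4 at (0,3)
Step 4: ant0:(0,4)->W->(0,3) | ant1:(1,3)->N->(0,3) | ant2:(0,3)->E->(0,4)
  grid max=7 at (0,3)
Step 5: ant0:(0,3)->E->(0,4) | ant1:(0,3)->E->(0,4) | ant2:(0,4)->W->(0,3)
  grid max=8 at (0,3)
Step 6: ant0:(0,4)->W->(0,3) | ant1:(0,4)->W->(0,3) | ant2:(0,3)->E->(0,4)
  grid max=11 at (0,3)
Final grid:
  0 0 0 11 8
  0 0 0 0 0
  0 0 0 0 0
  0 0 0 0 0
  0 0 0 0 0
Max pheromone 11 at (0,3)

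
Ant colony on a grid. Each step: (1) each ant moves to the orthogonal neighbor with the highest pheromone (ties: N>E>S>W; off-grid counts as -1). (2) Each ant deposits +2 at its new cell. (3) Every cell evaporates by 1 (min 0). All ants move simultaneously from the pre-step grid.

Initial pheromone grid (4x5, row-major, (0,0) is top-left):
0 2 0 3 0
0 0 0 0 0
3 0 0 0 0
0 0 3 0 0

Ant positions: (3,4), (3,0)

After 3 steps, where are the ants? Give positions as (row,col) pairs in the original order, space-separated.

Step 1: ant0:(3,4)->N->(2,4) | ant1:(3,0)->N->(2,0)
  grid max=4 at (2,0)
Step 2: ant0:(2,4)->N->(1,4) | ant1:(2,0)->N->(1,0)
  grid max=3 at (2,0)
Step 3: ant0:(1,4)->N->(0,4) | ant1:(1,0)->S->(2,0)
  grid max=4 at (2,0)

(0,4) (2,0)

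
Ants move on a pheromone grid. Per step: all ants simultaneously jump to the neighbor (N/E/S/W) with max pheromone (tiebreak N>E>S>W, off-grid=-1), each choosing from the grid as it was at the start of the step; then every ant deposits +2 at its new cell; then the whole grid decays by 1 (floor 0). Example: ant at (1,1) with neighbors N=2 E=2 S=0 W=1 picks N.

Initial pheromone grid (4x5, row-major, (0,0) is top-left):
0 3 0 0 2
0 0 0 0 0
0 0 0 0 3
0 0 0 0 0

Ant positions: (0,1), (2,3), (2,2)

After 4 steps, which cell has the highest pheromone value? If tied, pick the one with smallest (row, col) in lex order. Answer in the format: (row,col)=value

Answer: (0,1)=5

Derivation:
Step 1: ant0:(0,1)->E->(0,2) | ant1:(2,3)->E->(2,4) | ant2:(2,2)->N->(1,2)
  grid max=4 at (2,4)
Step 2: ant0:(0,2)->W->(0,1) | ant1:(2,4)->N->(1,4) | ant2:(1,2)->N->(0,2)
  grid max=3 at (0,1)
Step 3: ant0:(0,1)->E->(0,2) | ant1:(1,4)->S->(2,4) | ant2:(0,2)->W->(0,1)
  grid max=4 at (0,1)
Step 4: ant0:(0,2)->W->(0,1) | ant1:(2,4)->N->(1,4) | ant2:(0,1)->E->(0,2)
  grid max=5 at (0,1)
Final grid:
  0 5 4 0 0
  0 0 0 0 1
  0 0 0 0 3
  0 0 0 0 0
Max pheromone 5 at (0,1)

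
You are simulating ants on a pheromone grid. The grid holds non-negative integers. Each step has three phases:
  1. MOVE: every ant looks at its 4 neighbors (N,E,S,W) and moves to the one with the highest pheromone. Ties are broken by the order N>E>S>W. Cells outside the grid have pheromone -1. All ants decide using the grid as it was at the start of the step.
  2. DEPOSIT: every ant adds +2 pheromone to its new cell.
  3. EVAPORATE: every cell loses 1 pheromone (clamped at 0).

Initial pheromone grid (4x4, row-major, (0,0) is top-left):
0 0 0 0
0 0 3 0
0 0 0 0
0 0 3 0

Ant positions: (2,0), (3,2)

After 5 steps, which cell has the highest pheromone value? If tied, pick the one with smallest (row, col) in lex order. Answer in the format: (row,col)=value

Step 1: ant0:(2,0)->N->(1,0) | ant1:(3,2)->N->(2,2)
  grid max=2 at (1,2)
Step 2: ant0:(1,0)->N->(0,0) | ant1:(2,2)->N->(1,2)
  grid max=3 at (1,2)
Step 3: ant0:(0,0)->E->(0,1) | ant1:(1,2)->N->(0,2)
  grid max=2 at (1,2)
Step 4: ant0:(0,1)->E->(0,2) | ant1:(0,2)->S->(1,2)
  grid max=3 at (1,2)
Step 5: ant0:(0,2)->S->(1,2) | ant1:(1,2)->N->(0,2)
  grid max=4 at (1,2)
Final grid:
  0 0 3 0
  0 0 4 0
  0 0 0 0
  0 0 0 0
Max pheromone 4 at (1,2)

Answer: (1,2)=4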